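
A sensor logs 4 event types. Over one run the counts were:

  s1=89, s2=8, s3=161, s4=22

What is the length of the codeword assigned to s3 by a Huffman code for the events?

1

Repeatedly merge the two smallest:
combine s2(8), s4(22) → 30
combine 30, s1(89) → 119
combine 119, s3(161) → 280
s3 is a child of the root — depth 1, so its codeword is a single bit.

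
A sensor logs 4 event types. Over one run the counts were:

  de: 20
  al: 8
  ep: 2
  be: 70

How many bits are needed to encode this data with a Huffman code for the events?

140

Build the Huffman tree bottom-up:
ep(2) + al(8) → 10
10 + de(20) → 30
30 + be(70) → 100
Total encoded bits = sum of merged weights = 10 + 30 + 100 = 140.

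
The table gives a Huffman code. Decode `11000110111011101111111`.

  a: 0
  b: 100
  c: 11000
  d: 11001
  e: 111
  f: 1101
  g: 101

Read left to right; each codeword is recognised as soon as it completes (prefix code):
  11000→c | 1101→f | 1101→f | 1101→f | 111→e | 111→e
Decoded message: cfffee

cfffee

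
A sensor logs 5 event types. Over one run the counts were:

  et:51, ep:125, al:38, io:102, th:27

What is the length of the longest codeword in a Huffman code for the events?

4

Merge the two lowest-weight nodes at each step:
th(27) + al(38) → 65
et(51) + 65 → 116
io(102) + 116 → 218
ep(125) + 218 → 343
The rarest symbols sit at the bottom; the longest codeword is 4 bits.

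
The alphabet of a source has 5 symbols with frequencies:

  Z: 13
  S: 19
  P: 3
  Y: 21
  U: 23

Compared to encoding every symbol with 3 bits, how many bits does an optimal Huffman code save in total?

Fixed-length: 3 bits × 79 symbols = 237 bits.
Huffman merges:
P(3) + Z(13) → 16
16 + S(19) → 35
Y(21) + U(23) → 44
35 + 44 → 79
Huffman total = 16 + 35 + 44 + 79 = 174 bits.
Saving = 237 − 174 = 63 bits.

63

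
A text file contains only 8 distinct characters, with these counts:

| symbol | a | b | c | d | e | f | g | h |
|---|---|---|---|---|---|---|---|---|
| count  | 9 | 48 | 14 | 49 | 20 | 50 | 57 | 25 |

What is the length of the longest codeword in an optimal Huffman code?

Merge the two lowest-weight nodes at each step:
a(9) + c(14) → 23
e(20) + 23 → 43
h(25) + 43 → 68
b(48) + d(49) → 97
f(50) + g(57) → 107
68 + 97 → 165
107 + 165 → 272
The first pair merged (a, c) ends up deepest, at depth 5.

5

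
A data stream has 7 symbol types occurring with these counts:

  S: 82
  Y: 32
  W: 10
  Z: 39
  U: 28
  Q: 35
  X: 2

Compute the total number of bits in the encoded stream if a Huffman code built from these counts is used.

Greedily combine the two least-frequent nodes:
merge X(2) and W(10): 12
merge 12 and U(28): 40
merge Y(32) and Q(35): 67
merge Z(39) and 40: 79
merge 67 and 79: 146
merge S(82) and 146: 228
Each symbol's bit-cost is frequency × depth; summing gives 572 bits (equivalently 12 + 40 + 67 + 79 + 146 + 228).

572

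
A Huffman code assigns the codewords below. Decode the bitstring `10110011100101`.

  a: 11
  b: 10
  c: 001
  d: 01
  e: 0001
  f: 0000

Read left to right; each codeword is recognised as soon as it completes (prefix code):
  10→b | 11→a | 001→c | 11→a | 001→c | 01→d
Decoded message: bacacd

bacacd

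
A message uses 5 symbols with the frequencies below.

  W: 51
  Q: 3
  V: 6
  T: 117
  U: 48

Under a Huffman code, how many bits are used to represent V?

4

Huffman merges, smallest pair first:
combine Q(3), V(6) → 9
combine 9, U(48) → 57
combine W(51), 57 → 108
combine 108, T(117) → 225
The subtree containing V is merged 4 times, so code length = 4.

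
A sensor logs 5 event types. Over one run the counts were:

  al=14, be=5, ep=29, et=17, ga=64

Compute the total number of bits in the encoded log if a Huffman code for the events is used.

249

Merge the two smallest weights repeatedly:
merge be(5) and al(14): 19
merge et(17) and 19: 36
merge ep(29) and 36: 65
merge ga(64) and 65: 129
Each symbol's bit-cost is frequency × depth; summing gives 249 bits (equivalently 19 + 36 + 65 + 129).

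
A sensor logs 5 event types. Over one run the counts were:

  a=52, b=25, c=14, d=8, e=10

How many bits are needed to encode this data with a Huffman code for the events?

216

Greedily combine the two least-frequent nodes:
d(8) + e(10) → 18
c(14) + 18 → 32
b(25) + 32 → 57
a(52) + 57 → 109
Total encoded bits = sum of merged weights = 18 + 32 + 57 + 109 = 216.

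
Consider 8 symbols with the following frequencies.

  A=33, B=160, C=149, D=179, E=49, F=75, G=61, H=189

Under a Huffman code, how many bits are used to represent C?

3

Huffman merges, smallest pair first:
A(33) + E(49) → 82
G(61) + F(75) → 136
82 + 136 → 218
C(149) + B(160) → 309
D(179) + H(189) → 368
218 + 309 → 527
368 + 527 → 895
The subtree containing C is merged 3 times, so code length = 3.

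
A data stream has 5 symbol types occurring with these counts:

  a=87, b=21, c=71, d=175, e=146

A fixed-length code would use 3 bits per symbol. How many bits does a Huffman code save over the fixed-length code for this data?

408

Fixed-length: 3 bits × 500 symbols = 1500 bits.
Huffman merges:
combine b(21), c(71) → 92
combine a(87), 92 → 179
combine e(146), d(175) → 321
combine 179, 321 → 500
Huffman total = 92 + 179 + 321 + 500 = 1092 bits.
Saving = 1500 − 1092 = 408 bits.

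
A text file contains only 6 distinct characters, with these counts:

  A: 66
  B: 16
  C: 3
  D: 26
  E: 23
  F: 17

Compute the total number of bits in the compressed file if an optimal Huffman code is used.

Merge the two smallest weights repeatedly:
C(3) + B(16) → 19
F(17) + 19 → 36
E(23) + D(26) → 49
36 + 49 → 85
A(66) + 85 → 151
Each symbol's bit-cost is frequency × depth; summing gives 340 bits (equivalently 19 + 36 + 49 + 85 + 151).

340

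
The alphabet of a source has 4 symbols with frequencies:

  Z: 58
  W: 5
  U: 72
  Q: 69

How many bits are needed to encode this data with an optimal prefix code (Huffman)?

399

Build the Huffman tree bottom-up:
W(5) + Z(58) → 63
63 + Q(69) → 132
U(72) + 132 → 204
The encoded length is the sum of every internal node's weight: 63 + 132 + 204 = 399 bits.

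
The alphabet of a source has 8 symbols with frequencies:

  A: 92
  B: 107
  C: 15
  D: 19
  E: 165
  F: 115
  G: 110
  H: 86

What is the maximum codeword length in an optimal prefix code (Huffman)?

Merge the two lowest-weight nodes at each step:
combine C(15), D(19) → 34
combine 34, H(86) → 120
combine A(92), B(107) → 199
combine G(110), F(115) → 225
combine 120, E(165) → 285
combine 199, 225 → 424
combine 285, 424 → 709
Maximum depth reached is 4.

4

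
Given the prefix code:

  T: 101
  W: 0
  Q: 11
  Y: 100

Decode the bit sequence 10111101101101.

TQTTT

Read left to right; each codeword is recognised as soon as it completes (prefix code):
  101→T | 11→Q | 101→T | 101→T | 101→T
Decoded message: TQTTT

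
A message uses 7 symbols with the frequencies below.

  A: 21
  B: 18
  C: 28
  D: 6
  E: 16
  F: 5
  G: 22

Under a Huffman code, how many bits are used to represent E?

3

Build the tree from the bottom:
merge F(5) and D(6): 11
merge 11 and E(16): 27
merge B(18) and A(21): 39
merge G(22) and 27: 49
merge C(28) and 39: 67
merge 49 and 67: 116
The subtree containing E is merged 3 times, so code length = 3.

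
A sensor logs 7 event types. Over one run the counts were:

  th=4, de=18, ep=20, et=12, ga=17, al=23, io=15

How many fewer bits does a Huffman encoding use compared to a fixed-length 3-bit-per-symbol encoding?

Fixed-length: 3 bits × 109 symbols = 327 bits.
Huffman merges:
th(4) + et(12) → 16
io(15) + 16 → 31
ga(17) + de(18) → 35
ep(20) + al(23) → 43
31 + 35 → 66
43 + 66 → 109
Huffman total = 16 + 31 + 35 + 43 + 66 + 109 = 300 bits.
Saving = 327 − 300 = 27 bits.

27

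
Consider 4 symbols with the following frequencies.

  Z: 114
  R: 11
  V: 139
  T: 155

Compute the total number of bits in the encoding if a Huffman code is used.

808

Greedily combine the two least-frequent nodes:
R(11) + Z(114) → 125
125 + V(139) → 264
T(155) + 264 → 419
Each symbol's bit-cost is frequency × depth; summing gives 808 bits (equivalently 125 + 264 + 419).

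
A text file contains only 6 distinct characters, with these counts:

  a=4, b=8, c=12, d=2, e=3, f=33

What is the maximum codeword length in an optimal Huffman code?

5

Merge the two lowest-weight nodes at each step:
combine d(2), e(3) → 5
combine a(4), 5 → 9
combine b(8), 9 → 17
combine c(12), 17 → 29
combine 29, f(33) → 62
The rarest symbols sit at the bottom; the longest codeword is 5 bits.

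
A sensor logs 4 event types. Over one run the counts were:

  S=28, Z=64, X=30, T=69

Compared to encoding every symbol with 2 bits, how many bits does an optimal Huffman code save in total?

11

Fixed-length: 2 bits × 191 symbols = 382 bits.
Huffman merges:
S(28) + X(30) → 58
58 + Z(64) → 122
T(69) + 122 → 191
Huffman total = 58 + 122 + 191 = 371 bits.
Saving = 382 − 371 = 11 bits.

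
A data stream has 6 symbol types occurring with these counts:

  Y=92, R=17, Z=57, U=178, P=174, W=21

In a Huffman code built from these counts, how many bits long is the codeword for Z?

3

Build the tree from the bottom:
combine R(17), W(21) → 38
combine 38, Z(57) → 95
combine Y(92), 95 → 187
combine P(174), U(178) → 352
combine 187, 352 → 539
Z sits 3 levels below the root, so its codeword is 3 bits.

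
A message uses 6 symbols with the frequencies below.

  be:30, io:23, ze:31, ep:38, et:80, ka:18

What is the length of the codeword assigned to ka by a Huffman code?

4

Repeatedly merge the two smallest:
ka(18) + io(23) → 41
be(30) + ze(31) → 61
ep(38) + 41 → 79
61 + 79 → 140
et(80) + 140 → 220
The subtree containing ka is merged 4 times, so code length = 4.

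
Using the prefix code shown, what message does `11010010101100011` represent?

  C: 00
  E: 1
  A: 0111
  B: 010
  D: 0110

EEBBEDCEE

Read left to right; each codeword is recognised as soon as it completes (prefix code):
  1→E | 1→E | 010→B | 010→B | 1→E | 0110→D | 00→C | 1→E | 1→E
Decoded message: EEBBEDCEE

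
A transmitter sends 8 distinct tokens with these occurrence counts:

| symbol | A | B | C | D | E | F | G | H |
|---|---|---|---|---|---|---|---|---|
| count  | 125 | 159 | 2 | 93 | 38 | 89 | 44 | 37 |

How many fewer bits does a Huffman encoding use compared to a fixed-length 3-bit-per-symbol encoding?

Fixed-length: 3 bits × 587 symbols = 1761 bits.
Huffman merges:
C(2) + H(37) → 39
E(38) + 39 → 77
G(44) + 77 → 121
F(89) + D(93) → 182
121 + A(125) → 246
B(159) + 182 → 341
246 + 341 → 587
Huffman total = 39 + 77 + 121 + 182 + 246 + 341 + 587 = 1593 bits.
Saving = 1761 − 1593 = 168 bits.

168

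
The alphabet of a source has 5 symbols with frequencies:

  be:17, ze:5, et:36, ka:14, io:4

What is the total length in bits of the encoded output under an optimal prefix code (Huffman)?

Greedily combine the two least-frequent nodes:
io(4) + ze(5) → 9
9 + ka(14) → 23
be(17) + 23 → 40
et(36) + 40 → 76
Each symbol's bit-cost is frequency × depth; summing gives 148 bits (equivalently 9 + 23 + 40 + 76).

148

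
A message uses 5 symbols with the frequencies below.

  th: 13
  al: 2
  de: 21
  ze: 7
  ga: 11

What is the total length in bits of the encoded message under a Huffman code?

116

Build the Huffman tree bottom-up:
combine al(2), ze(7) → 9
combine 9, ga(11) → 20
combine th(13), 20 → 33
combine de(21), 33 → 54
Each symbol's bit-cost is frequency × depth; summing gives 116 bits (equivalently 9 + 20 + 33 + 54).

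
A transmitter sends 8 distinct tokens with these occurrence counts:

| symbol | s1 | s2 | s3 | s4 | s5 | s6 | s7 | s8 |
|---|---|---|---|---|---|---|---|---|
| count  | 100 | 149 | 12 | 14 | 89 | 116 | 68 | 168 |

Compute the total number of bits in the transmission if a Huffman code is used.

1951

Build the Huffman tree bottom-up:
s3(12) + s4(14) → 26
26 + s7(68) → 94
s5(89) + 94 → 183
s1(100) + s6(116) → 216
s2(149) + s8(168) → 317
183 + 216 → 399
317 + 399 → 716
Total encoded bits = sum of merged weights = 26 + 94 + 183 + 216 + 317 + 399 + 716 = 1951.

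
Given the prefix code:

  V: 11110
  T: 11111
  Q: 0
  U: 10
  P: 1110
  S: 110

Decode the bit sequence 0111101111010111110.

Read left to right; each codeword is recognised as soon as it completes (prefix code):
  0→Q | 11110→V | 11110→V | 10→U | 11111→T | 0→Q
Decoded message: QVVUTQ

QVVUTQ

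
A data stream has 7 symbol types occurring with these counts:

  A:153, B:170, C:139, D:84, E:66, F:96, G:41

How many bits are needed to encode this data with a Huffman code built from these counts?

2031

Merge the two smallest weights repeatedly:
G(41) + E(66) → 107
D(84) + F(96) → 180
107 + C(139) → 246
A(153) + B(170) → 323
180 + 246 → 426
323 + 426 → 749
Each symbol's bit-cost is frequency × depth; summing gives 2031 bits (equivalently 107 + 180 + 246 + 323 + 426 + 749).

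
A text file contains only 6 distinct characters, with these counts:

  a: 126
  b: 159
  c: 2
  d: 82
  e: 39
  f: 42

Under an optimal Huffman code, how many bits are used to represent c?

Repeatedly merge the two smallest:
merge c(2) and e(39): 41
merge 41 and f(42): 83
merge d(82) and 83: 165
merge a(126) and b(159): 285
merge 165 and 285: 450
c's leaf is at depth 4, giving a 4-bit codeword.

4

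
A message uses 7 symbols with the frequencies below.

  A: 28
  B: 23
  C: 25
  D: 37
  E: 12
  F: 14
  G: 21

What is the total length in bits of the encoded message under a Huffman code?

Greedily combine the two least-frequent nodes:
E(12) + F(14) → 26
G(21) + B(23) → 44
C(25) + 26 → 51
A(28) + D(37) → 65
44 + 51 → 95
65 + 95 → 160
The encoded length is the sum of every internal node's weight: 26 + 44 + 51 + 65 + 95 + 160 = 441 bits.

441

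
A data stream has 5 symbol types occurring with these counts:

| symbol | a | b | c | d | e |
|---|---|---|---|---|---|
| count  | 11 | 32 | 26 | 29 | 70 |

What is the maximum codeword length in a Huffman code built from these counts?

3

Merge the two lowest-weight nodes at each step:
combine a(11), c(26) → 37
combine d(29), b(32) → 61
combine 37, 61 → 98
combine e(70), 98 → 168
The first pair merged (a, c) ends up deepest, at depth 3.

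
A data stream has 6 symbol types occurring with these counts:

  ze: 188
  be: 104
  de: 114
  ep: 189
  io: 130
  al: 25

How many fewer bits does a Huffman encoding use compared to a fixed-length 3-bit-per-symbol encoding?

Fixed-length: 3 bits × 750 symbols = 2250 bits.
Huffman merges:
merge al(25) and be(104): 129
merge de(114) and 129: 243
merge io(130) and ze(188): 318
merge ep(189) and 243: 432
merge 318 and 432: 750
Huffman total = 129 + 243 + 318 + 432 + 750 = 1872 bits.
Saving = 2250 − 1872 = 378 bits.

378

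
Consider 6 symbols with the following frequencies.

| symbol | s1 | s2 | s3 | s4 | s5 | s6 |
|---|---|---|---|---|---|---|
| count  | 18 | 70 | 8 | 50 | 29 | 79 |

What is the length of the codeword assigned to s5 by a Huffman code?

Huffman merges, smallest pair first:
merge s3(8) and s1(18): 26
merge 26 and s5(29): 55
merge s4(50) and 55: 105
merge s2(70) and s6(79): 149
merge 105 and 149: 254
The subtree containing s5 is merged 3 times, so code length = 3.

3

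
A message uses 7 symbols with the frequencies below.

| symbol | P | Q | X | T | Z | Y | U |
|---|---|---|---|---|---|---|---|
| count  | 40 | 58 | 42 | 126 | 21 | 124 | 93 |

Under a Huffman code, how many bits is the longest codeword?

4

Merge the two lowest-weight nodes at each step:
merge Z(21) and P(40): 61
merge X(42) and Q(58): 100
merge 61 and U(93): 154
merge 100 and Y(124): 224
merge T(126) and 154: 280
merge 224 and 280: 504
Maximum depth reached is 4.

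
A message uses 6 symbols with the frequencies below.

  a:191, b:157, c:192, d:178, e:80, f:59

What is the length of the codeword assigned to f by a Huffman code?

4

Huffman merges, smallest pair first:
f(59) + e(80) → 139
139 + b(157) → 296
d(178) + a(191) → 369
c(192) + 296 → 488
369 + 488 → 857
The subtree containing f is merged 4 times, so code length = 4.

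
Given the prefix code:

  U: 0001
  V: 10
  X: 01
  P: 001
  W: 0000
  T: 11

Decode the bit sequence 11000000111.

Read left to right; each codeword is recognised as soon as it completes (prefix code):
  11→T | 0000→W | 001→P | 11→T
Decoded message: TWPT

TWPT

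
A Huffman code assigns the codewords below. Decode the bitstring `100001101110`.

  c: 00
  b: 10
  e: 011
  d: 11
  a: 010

bceeb

Read left to right; each codeword is recognised as soon as it completes (prefix code):
  10→b | 00→c | 011→e | 011→e | 10→b
Decoded message: bceeb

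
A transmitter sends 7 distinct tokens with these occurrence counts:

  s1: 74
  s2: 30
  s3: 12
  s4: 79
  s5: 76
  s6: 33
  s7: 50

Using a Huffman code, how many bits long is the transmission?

Merge the two smallest weights repeatedly:
s3(12) + s2(30) → 42
s6(33) + 42 → 75
s7(50) + s1(74) → 124
75 + s5(76) → 151
s4(79) + 124 → 203
151 + 203 → 354
Total encoded bits = sum of merged weights = 42 + 75 + 124 + 151 + 203 + 354 = 949.

949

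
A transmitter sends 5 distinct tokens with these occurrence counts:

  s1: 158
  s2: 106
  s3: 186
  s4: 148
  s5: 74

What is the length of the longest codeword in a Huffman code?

3

Merge the two lowest-weight nodes at each step:
combine s5(74), s2(106) → 180
combine s4(148), s1(158) → 306
combine 180, s3(186) → 366
combine 306, 366 → 672
The rarest symbols sit at the bottom; the longest codeword is 3 bits.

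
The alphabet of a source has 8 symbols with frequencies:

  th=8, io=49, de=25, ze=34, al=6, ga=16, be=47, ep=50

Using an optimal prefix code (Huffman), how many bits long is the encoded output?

Build the Huffman tree bottom-up:
merge al(6) and th(8): 14
merge 14 and ga(16): 30
merge de(25) and 30: 55
merge ze(34) and be(47): 81
merge io(49) and ep(50): 99
merge 55 and 81: 136
merge 99 and 136: 235
Total encoded bits = sum of merged weights = 14 + 30 + 55 + 81 + 99 + 136 + 235 = 650.

650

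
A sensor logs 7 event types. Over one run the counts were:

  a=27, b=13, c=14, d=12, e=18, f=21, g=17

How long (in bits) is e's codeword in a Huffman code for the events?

Huffman merges, smallest pair first:
merge d(12) and b(13): 25
merge c(14) and g(17): 31
merge e(18) and f(21): 39
merge 25 and a(27): 52
merge 31 and 39: 70
merge 52 and 70: 122
e sits 3 levels below the root, so its codeword is 3 bits.

3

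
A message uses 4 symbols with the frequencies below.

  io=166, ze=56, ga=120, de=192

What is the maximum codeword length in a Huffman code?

Merge the two lowest-weight nodes at each step:
combine ze(56), ga(120) → 176
combine io(166), 176 → 342
combine de(192), 342 → 534
The rarest symbols sit at the bottom; the longest codeword is 3 bits.

3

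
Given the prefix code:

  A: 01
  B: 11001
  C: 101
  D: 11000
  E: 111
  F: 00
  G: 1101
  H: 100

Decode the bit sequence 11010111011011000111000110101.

GAGCHADGA

Read left to right; each codeword is recognised as soon as it completes (prefix code):
  1101→G | 01→A | 1101→G | 101→C | 100→H | 01→A | 11000→D | 1101→G | 01→A
Decoded message: GAGCHADGA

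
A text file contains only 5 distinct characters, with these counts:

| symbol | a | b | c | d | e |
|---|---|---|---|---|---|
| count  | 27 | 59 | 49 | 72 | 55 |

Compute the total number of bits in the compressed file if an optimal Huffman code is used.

600

Build the Huffman tree bottom-up:
a(27) + c(49) → 76
e(55) + b(59) → 114
d(72) + 76 → 148
114 + 148 → 262
The encoded length is the sum of every internal node's weight: 76 + 114 + 148 + 262 = 600 bits.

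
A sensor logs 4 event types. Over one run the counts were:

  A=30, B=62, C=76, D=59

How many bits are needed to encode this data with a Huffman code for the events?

Merge the two smallest weights repeatedly:
merge A(30) and D(59): 89
merge B(62) and C(76): 138
merge 89 and 138: 227
Each symbol's bit-cost is frequency × depth; summing gives 454 bits (equivalently 89 + 138 + 227).

454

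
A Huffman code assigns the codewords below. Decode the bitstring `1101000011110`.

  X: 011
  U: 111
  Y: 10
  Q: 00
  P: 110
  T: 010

PYQXP

Read left to right; each codeword is recognised as soon as it completes (prefix code):
  110→P | 10→Y | 00→Q | 011→X | 110→P
Decoded message: PYQXP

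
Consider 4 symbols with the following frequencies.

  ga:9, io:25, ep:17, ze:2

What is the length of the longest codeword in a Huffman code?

3

Merge the two lowest-weight nodes at each step:
ze(2) + ga(9) → 11
11 + ep(17) → 28
io(25) + 28 → 53
The rarest symbols sit at the bottom; the longest codeword is 3 bits.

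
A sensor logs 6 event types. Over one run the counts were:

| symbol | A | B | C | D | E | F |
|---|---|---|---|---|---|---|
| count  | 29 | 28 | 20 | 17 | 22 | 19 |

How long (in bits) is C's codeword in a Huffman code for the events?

Huffman merges, smallest pair first:
merge D(17) and F(19): 36
merge C(20) and E(22): 42
merge B(28) and A(29): 57
merge 36 and 42: 78
merge 57 and 78: 135
C's leaf is at depth 3, giving a 3-bit codeword.

3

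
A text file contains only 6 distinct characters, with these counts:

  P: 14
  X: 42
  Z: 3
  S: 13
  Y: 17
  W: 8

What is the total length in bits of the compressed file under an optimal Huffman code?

Build the Huffman tree bottom-up:
combine Z(3), W(8) → 11
combine 11, S(13) → 24
combine P(14), Y(17) → 31
combine 24, 31 → 55
combine X(42), 55 → 97
The encoded length is the sum of every internal node's weight: 11 + 24 + 31 + 55 + 97 = 218 bits.

218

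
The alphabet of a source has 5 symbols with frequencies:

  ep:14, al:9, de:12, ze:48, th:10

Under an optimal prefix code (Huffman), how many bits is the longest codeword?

3

Merge the two lowest-weight nodes at each step:
combine al(9), th(10) → 19
combine de(12), ep(14) → 26
combine 19, 26 → 45
combine 45, ze(48) → 93
The rarest symbols sit at the bottom; the longest codeword is 3 bits.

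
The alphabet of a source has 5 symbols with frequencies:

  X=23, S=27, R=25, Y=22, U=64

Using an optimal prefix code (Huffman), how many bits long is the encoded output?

Build the Huffman tree bottom-up:
Y(22) + X(23) → 45
R(25) + S(27) → 52
45 + 52 → 97
U(64) + 97 → 161
The encoded length is the sum of every internal node's weight: 45 + 52 + 97 + 161 = 355 bits.

355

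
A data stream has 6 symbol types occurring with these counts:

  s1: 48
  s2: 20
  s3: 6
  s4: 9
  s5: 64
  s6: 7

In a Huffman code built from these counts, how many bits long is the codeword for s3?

5

Repeatedly merge the two smallest:
combine s3(6), s6(7) → 13
combine s4(9), 13 → 22
combine s2(20), 22 → 42
combine 42, s1(48) → 90
combine s5(64), 90 → 154
The subtree containing s3 is merged 5 times, so code length = 5.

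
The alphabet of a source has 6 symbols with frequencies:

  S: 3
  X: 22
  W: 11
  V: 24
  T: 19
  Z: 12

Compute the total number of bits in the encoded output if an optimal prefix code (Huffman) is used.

222

Build the Huffman tree bottom-up:
combine S(3), W(11) → 14
combine Z(12), 14 → 26
combine T(19), X(22) → 41
combine V(24), 26 → 50
combine 41, 50 → 91
Total encoded bits = sum of merged weights = 14 + 26 + 41 + 50 + 91 = 222.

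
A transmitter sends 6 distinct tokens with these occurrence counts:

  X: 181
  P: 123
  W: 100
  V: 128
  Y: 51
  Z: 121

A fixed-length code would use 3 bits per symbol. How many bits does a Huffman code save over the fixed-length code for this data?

309

Fixed-length: 3 bits × 704 symbols = 2112 bits.
Huffman merges:
Y(51) + W(100) → 151
Z(121) + P(123) → 244
V(128) + 151 → 279
X(181) + 244 → 425
279 + 425 → 704
Huffman total = 151 + 244 + 279 + 425 + 704 = 1803 bits.
Saving = 2112 − 1803 = 309 bits.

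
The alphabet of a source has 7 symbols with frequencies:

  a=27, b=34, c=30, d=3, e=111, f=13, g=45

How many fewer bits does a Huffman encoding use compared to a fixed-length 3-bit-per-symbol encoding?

163

Fixed-length: 3 bits × 263 symbols = 789 bits.
Huffman merges:
d(3) + f(13) → 16
16 + a(27) → 43
c(30) + b(34) → 64
43 + g(45) → 88
64 + 88 → 152
e(111) + 152 → 263
Huffman total = 16 + 43 + 64 + 88 + 152 + 263 = 626 bits.
Saving = 789 − 626 = 163 bits.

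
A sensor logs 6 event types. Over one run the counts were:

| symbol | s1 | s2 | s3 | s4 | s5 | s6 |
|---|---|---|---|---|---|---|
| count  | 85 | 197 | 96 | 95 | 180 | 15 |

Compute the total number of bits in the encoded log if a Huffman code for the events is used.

Build the Huffman tree bottom-up:
merge s6(15) and s1(85): 100
merge s4(95) and s3(96): 191
merge 100 and s5(180): 280
merge 191 and s2(197): 388
merge 280 and 388: 668
Each symbol's bit-cost is frequency × depth; summing gives 1627 bits (equivalently 100 + 191 + 280 + 388 + 668).

1627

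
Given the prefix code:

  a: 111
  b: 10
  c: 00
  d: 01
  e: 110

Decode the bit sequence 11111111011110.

Read left to right; each codeword is recognised as soon as it completes (prefix code):
  111→a | 111→a | 110→e | 111→a | 10→b
Decoded message: aaeab

aaeab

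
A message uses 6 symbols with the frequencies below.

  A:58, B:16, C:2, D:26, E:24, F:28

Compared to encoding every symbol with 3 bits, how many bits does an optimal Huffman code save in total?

Fixed-length: 3 bits × 154 symbols = 462 bits.
Huffman merges:
merge C(2) and B(16): 18
merge 18 and E(24): 42
merge D(26) and F(28): 54
merge 42 and 54: 96
merge A(58) and 96: 154
Huffman total = 18 + 42 + 54 + 96 + 154 = 364 bits.
Saving = 462 − 364 = 98 bits.

98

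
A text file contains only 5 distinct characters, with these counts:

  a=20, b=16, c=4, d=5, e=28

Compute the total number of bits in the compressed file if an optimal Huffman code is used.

Build the Huffman tree bottom-up:
combine c(4), d(5) → 9
combine 9, b(16) → 25
combine a(20), 25 → 45
combine e(28), 45 → 73
Total encoded bits = sum of merged weights = 9 + 25 + 45 + 73 = 152.

152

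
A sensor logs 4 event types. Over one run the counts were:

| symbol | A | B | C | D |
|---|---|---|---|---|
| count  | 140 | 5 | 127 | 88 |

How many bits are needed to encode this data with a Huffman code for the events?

Greedily combine the two least-frequent nodes:
combine B(5), D(88) → 93
combine 93, C(127) → 220
combine A(140), 220 → 360
Total encoded bits = sum of merged weights = 93 + 220 + 360 = 673.

673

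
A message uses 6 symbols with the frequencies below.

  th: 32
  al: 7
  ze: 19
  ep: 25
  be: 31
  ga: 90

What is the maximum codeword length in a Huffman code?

4

Merge the two lowest-weight nodes at each step:
merge al(7) and ze(19): 26
merge ep(25) and 26: 51
merge be(31) and th(32): 63
merge 51 and 63: 114
merge ga(90) and 114: 204
The rarest symbols sit at the bottom; the longest codeword is 4 bits.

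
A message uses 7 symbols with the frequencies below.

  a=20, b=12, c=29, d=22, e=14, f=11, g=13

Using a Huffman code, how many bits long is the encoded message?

334

Build the Huffman tree bottom-up:
merge f(11) and b(12): 23
merge g(13) and e(14): 27
merge a(20) and d(22): 42
merge 23 and 27: 50
merge c(29) and 42: 71
merge 50 and 71: 121
The encoded length is the sum of every internal node's weight: 23 + 27 + 42 + 50 + 71 + 121 = 334 bits.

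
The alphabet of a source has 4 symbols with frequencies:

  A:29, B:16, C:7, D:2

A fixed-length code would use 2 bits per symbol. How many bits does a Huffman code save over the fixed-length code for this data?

Fixed-length: 2 bits × 54 symbols = 108 bits.
Huffman merges:
merge D(2) and C(7): 9
merge 9 and B(16): 25
merge 25 and A(29): 54
Huffman total = 9 + 25 + 54 = 88 bits.
Saving = 108 − 88 = 20 bits.

20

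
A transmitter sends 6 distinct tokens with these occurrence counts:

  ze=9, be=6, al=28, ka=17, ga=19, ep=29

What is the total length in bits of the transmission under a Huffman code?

263

Build the Huffman tree bottom-up:
be(6) + ze(9) → 15
15 + ka(17) → 32
ga(19) + al(28) → 47
ep(29) + 32 → 61
47 + 61 → 108
The encoded length is the sum of every internal node's weight: 15 + 32 + 47 + 61 + 108 = 263 bits.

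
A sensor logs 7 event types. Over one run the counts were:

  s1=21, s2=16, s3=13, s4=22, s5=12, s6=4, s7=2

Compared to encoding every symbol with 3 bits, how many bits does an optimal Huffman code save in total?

37

Fixed-length: 3 bits × 90 symbols = 270 bits.
Huffman merges:
s7(2) + s6(4) → 6
6 + s5(12) → 18
s3(13) + s2(16) → 29
18 + s1(21) → 39
s4(22) + 29 → 51
39 + 51 → 90
Huffman total = 6 + 18 + 29 + 39 + 51 + 90 = 233 bits.
Saving = 270 − 233 = 37 bits.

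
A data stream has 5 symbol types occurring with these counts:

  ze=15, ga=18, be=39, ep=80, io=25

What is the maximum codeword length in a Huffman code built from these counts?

Merge the two lowest-weight nodes at each step:
merge ze(15) and ga(18): 33
merge io(25) and 33: 58
merge be(39) and 58: 97
merge ep(80) and 97: 177
Maximum depth reached is 4.

4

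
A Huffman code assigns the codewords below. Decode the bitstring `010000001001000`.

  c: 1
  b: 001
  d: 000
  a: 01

Read left to right; each codeword is recognised as soon as it completes (prefix code):
  01→a | 000→d | 000→d | 1→c | 001→b | 000→d
Decoded message: addcbd

addcbd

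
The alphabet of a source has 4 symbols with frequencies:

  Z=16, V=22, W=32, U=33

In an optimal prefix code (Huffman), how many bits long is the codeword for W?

Huffman merges, smallest pair first:
combine Z(16), V(22) → 38
combine W(32), U(33) → 65
combine 38, 65 → 103
W sits 2 levels below the root, so its codeword is 2 bits.

2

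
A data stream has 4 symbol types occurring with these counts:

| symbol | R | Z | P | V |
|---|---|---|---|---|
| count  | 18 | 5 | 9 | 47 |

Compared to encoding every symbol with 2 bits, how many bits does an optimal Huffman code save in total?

33

Fixed-length: 2 bits × 79 symbols = 158 bits.
Huffman merges:
merge Z(5) and P(9): 14
merge 14 and R(18): 32
merge 32 and V(47): 79
Huffman total = 14 + 32 + 79 = 125 bits.
Saving = 158 − 125 = 33 bits.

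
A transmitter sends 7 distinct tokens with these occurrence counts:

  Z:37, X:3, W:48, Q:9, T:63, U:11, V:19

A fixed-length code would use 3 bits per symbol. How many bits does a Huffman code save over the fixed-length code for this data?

113

Fixed-length: 3 bits × 190 symbols = 570 bits.
Huffman merges:
X(3) + Q(9) → 12
U(11) + 12 → 23
V(19) + 23 → 42
Z(37) + 42 → 79
W(48) + T(63) → 111
79 + 111 → 190
Huffman total = 12 + 23 + 42 + 79 + 111 + 190 = 457 bits.
Saving = 570 − 457 = 113 bits.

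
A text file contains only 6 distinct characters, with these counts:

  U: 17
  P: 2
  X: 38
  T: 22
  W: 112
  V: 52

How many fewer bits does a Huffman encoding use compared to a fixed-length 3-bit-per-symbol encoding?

Fixed-length: 3 bits × 243 symbols = 729 bits.
Huffman merges:
P(2) + U(17) → 19
19 + T(22) → 41
X(38) + 41 → 79
V(52) + 79 → 131
W(112) + 131 → 243
Huffman total = 19 + 41 + 79 + 131 + 243 = 513 bits.
Saving = 729 − 513 = 216 bits.

216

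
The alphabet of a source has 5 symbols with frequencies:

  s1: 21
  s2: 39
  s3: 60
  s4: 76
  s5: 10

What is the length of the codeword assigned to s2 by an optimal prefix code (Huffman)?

Repeatedly merge the two smallest:
merge s5(10) and s1(21): 31
merge 31 and s2(39): 70
merge s3(60) and 70: 130
merge s4(76) and 130: 206
s2 sits 3 levels below the root, so its codeword is 3 bits.

3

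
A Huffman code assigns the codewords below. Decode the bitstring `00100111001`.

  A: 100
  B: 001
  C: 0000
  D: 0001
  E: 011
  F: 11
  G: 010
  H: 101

Read left to right; each codeword is recognised as soon as it completes (prefix code):
  001→B | 001→B | 11→F | 001→B
Decoded message: BBFB

BBFB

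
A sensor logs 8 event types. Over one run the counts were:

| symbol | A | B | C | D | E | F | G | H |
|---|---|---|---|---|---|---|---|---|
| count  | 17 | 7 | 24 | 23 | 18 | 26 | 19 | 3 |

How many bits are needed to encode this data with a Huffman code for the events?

395

Build the Huffman tree bottom-up:
merge H(3) and B(7): 10
merge 10 and A(17): 27
merge E(18) and G(19): 37
merge D(23) and C(24): 47
merge F(26) and 27: 53
merge 37 and 47: 84
merge 53 and 84: 137
The encoded length is the sum of every internal node's weight: 10 + 27 + 37 + 47 + 53 + 84 + 137 = 395 bits.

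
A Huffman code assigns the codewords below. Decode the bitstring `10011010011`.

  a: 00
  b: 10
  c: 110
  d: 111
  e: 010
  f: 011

bfef

Read left to right; each codeword is recognised as soon as it completes (prefix code):
  10→b | 011→f | 010→e | 011→f
Decoded message: bfef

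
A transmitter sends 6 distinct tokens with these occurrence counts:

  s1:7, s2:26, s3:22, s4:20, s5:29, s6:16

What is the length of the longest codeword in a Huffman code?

Merge the two lowest-weight nodes at each step:
merge s1(7) and s6(16): 23
merge s4(20) and s3(22): 42
merge 23 and s2(26): 49
merge s5(29) and 42: 71
merge 49 and 71: 120
The rarest symbols sit at the bottom; the longest codeword is 3 bits.

3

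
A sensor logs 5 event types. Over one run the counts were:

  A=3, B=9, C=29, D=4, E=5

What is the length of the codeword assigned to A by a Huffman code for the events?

Build the tree from the bottom:
A(3) + D(4) → 7
E(5) + 7 → 12
B(9) + 12 → 21
21 + C(29) → 50
A's leaf is at depth 4, giving a 4-bit codeword.

4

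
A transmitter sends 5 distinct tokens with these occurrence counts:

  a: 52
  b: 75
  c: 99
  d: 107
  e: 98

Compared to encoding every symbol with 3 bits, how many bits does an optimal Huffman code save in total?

304

Fixed-length: 3 bits × 431 symbols = 1293 bits.
Huffman merges:
merge a(52) and b(75): 127
merge e(98) and c(99): 197
merge d(107) and 127: 234
merge 197 and 234: 431
Huffman total = 127 + 197 + 234 + 431 = 989 bits.
Saving = 1293 − 989 = 304 bits.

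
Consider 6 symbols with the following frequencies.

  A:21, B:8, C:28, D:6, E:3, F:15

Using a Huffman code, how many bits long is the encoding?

188

Merge the two smallest weights repeatedly:
merge E(3) and D(6): 9
merge B(8) and 9: 17
merge F(15) and 17: 32
merge A(21) and C(28): 49
merge 32 and 49: 81
Total encoded bits = sum of merged weights = 9 + 17 + 32 + 49 + 81 = 188.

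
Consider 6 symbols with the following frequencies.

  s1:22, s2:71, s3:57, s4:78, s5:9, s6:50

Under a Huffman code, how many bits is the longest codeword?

Merge the two lowest-weight nodes at each step:
merge s5(9) and s1(22): 31
merge 31 and s6(50): 81
merge s3(57) and s2(71): 128
merge s4(78) and 81: 159
merge 128 and 159: 287
Maximum depth reached is 4.

4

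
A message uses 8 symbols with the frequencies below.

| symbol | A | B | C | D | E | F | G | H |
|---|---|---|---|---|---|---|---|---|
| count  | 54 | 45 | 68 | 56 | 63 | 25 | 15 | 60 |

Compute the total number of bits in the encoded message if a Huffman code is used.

Greedily combine the two least-frequent nodes:
combine G(15), F(25) → 40
combine 40, B(45) → 85
combine A(54), D(56) → 110
combine H(60), E(63) → 123
combine C(68), 85 → 153
combine 110, 123 → 233
combine 153, 233 → 386
Each symbol's bit-cost is frequency × depth; summing gives 1130 bits (equivalently 40 + 85 + 110 + 123 + 153 + 233 + 386).

1130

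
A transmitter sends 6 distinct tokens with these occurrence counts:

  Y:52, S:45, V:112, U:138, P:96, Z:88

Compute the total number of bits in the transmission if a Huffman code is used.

Greedily combine the two least-frequent nodes:
merge S(45) and Y(52): 97
merge Z(88) and P(96): 184
merge 97 and V(112): 209
merge U(138) and 184: 322
merge 209 and 322: 531
Total encoded bits = sum of merged weights = 97 + 184 + 209 + 322 + 531 = 1343.

1343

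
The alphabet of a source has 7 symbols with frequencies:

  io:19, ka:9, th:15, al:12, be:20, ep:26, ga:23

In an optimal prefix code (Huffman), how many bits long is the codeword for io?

3

Repeatedly merge the two smallest:
combine ka(9), al(12) → 21
combine th(15), io(19) → 34
combine be(20), 21 → 41
combine ga(23), ep(26) → 49
combine 34, 41 → 75
combine 49, 75 → 124
The subtree containing io is merged 3 times, so code length = 3.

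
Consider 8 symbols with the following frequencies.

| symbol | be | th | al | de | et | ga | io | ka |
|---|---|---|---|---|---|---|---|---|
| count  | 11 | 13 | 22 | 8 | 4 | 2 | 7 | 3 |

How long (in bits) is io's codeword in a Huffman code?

Build the tree from the bottom:
ga(2) + ka(3) → 5
et(4) + 5 → 9
io(7) + de(8) → 15
9 + be(11) → 20
th(13) + 15 → 28
20 + al(22) → 42
28 + 42 → 70
io's leaf is at depth 3, giving a 3-bit codeword.

3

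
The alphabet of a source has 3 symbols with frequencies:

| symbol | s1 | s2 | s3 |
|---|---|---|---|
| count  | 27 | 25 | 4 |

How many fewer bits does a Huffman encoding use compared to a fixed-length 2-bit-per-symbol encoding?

Fixed-length: 2 bits × 56 symbols = 112 bits.
Huffman merges:
s3(4) + s2(25) → 29
s1(27) + 29 → 56
Huffman total = 29 + 56 = 85 bits.
Saving = 112 − 85 = 27 bits.

27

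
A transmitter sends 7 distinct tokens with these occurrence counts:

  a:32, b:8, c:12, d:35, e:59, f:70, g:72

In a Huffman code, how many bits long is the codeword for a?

Repeatedly merge the two smallest:
merge b(8) and c(12): 20
merge 20 and a(32): 52
merge d(35) and 52: 87
merge e(59) and f(70): 129
merge g(72) and 87: 159
merge 129 and 159: 288
The subtree containing a is merged 4 times, so code length = 4.

4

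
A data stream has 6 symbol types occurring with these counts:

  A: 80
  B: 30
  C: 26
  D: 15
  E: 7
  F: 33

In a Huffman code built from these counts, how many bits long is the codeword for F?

3

Huffman merges, smallest pair first:
merge E(7) and D(15): 22
merge 22 and C(26): 48
merge B(30) and F(33): 63
merge 48 and 63: 111
merge A(80) and 111: 191
The subtree containing F is merged 3 times, so code length = 3.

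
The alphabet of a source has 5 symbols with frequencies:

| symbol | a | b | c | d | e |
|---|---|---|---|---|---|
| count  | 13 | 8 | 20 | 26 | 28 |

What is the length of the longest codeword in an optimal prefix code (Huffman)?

3

Merge the two lowest-weight nodes at each step:
merge b(8) and a(13): 21
merge c(20) and 21: 41
merge d(26) and e(28): 54
merge 41 and 54: 95
The rarest symbols sit at the bottom; the longest codeword is 3 bits.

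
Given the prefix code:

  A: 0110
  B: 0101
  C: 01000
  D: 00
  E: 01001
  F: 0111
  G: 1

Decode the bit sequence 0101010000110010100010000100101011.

Read left to right; each codeword is recognised as soon as it completes (prefix code):
  0101→B | 01000→C | 0110→A | 0101→B | 00→D | 01000→C | 01001→E | 0101→B | 1→G
Decoded message: BCABDCEBG

BCABDCEBG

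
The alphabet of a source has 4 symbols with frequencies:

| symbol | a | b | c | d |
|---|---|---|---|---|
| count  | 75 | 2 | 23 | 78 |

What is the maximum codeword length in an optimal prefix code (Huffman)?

Merge the two lowest-weight nodes at each step:
merge b(2) and c(23): 25
merge 25 and a(75): 100
merge d(78) and 100: 178
The rarest symbols sit at the bottom; the longest codeword is 3 bits.

3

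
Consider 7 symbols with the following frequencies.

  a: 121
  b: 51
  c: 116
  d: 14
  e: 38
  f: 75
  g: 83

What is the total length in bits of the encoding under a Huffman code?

Merge the two smallest weights repeatedly:
merge d(14) and e(38): 52
merge b(51) and 52: 103
merge f(75) and g(83): 158
merge 103 and c(116): 219
merge a(121) and 158: 279
merge 219 and 279: 498
The encoded length is the sum of every internal node's weight: 52 + 103 + 158 + 219 + 279 + 498 = 1309 bits.

1309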